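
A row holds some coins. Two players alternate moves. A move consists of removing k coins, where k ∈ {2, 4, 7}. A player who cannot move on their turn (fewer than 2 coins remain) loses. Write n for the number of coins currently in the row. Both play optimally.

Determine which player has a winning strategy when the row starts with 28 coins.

The first player wins.

Classify positions by backward induction: terminal positions (no move available) are L. From any other position, the mover wins iff some move reaches an L.
n=0: no move → L
n=1: no move → L
n=2: W (go to 0, an L position)
n=3: W (go to 1, an L position)
n=4: W (go to 0, an L position)
n=5: W (go to 1, an L position)
n=6: L (options 4(W), 2(W) are all W)
n=7: W (go to 0, an L position)
n=8: W (go to 6, an L position)
n=9: L (options 7(W), 5(W), 2(W) are all W)
n=10: W (go to 6, an L position)
n=11: W (go to 9, an L position)
n=12: L (options 10(W), 8(W), 5(W) are all W)
n=13: W (go to 9, an L position)
n=14: W (go to 12, an L position)
n=15: L (options 13(W), 11(W), 8(W) are all W)
n=16: W (go to 12, an L position)
n=17: W (go to 15, an L position)
n=18: L (options 16(W), 14(W), 11(W) are all W)
n=19: W (go to 15, an L position)
n=20: W (go to 18, an L position)
n=21: L (options 19(W), 17(W), 14(W) are all W)
n=22: W (go to 18, an L position)
n=23: W (go to 21, an L position)
n=24: L (options 22(W), 20(W), 17(W) are all W)
n=25: W (go to 21, an L position)
n=26: W (go to 24, an L position)
n=27: L (options 25(W), 23(W), 20(W) are all W)
n=28: W (go to 24, an L position)
From 28 the player to move can remove 4, leaving 24, reaching an L position.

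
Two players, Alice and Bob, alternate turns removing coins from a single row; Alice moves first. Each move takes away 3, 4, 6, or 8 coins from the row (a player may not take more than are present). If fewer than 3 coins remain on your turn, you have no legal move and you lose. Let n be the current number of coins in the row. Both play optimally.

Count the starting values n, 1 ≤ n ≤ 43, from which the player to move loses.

Build the W/L table. Terminal = L. A non-terminal position is W if it has a move to some L; otherwise it is L.
n=0: no move → L
n=1: no move → L
n=2: no move → L
n=3: →0(L), so W
n=4: →1(L), so W
n=5: →2(L), so W
n=6: →2(L), so W
n=7: →1(L), so W
n=8: →2(L), so W
n=9: →1(L), so W
n=10: →2(L), so W
n=11: →8(W), 7(W), 5(W), 3(W) — all W, so L
n=12: →9(W), 8(W), 6(W), 4(W) — all W, so L
n=13: →10(W), 9(W), 7(W), 5(W) — all W, so L
n=14: →11(L), so W
n=15: →12(L), so W
n=16: →13(L), so W
n=17: →13(L), so W
n=18: →12(L), so W
n=19: →13(L), so W
n=20: →12(L), so W
n=21: →13(L), so W
n=22: →19(W), 18(W), 16(W), 14(W) — all W, so L
n=23: →20(W), 19(W), 17(W), 15(W) — all W, so L
n=24: →21(W), 20(W), 18(W), 16(W) — all W, so L
n=25: →22(L), so W
n=26: →23(L), so W
n=27: →24(L), so W
n=28: →24(L), so W
n=29: →23(L), so W
n=30: →24(L), so W
n=31: →23(L), so W
n=32: →24(L), so W
n=33: →30(W), 29(W), 27(W), 25(W) — all W, so L
n=34: →31(W), 30(W), 28(W), 26(W) — all W, so L
n=35: →32(W), 31(W), 29(W), 27(W) — all W, so L
n=36: →33(L), so W
n=37: →34(L), so W
n=38: →35(L), so W
n=39: →35(L), so W
n=40: →34(L), so W
n=41: →35(L), so W
n=42: →34(L), so W
n=43: →35(L), so W
L entries with 1 ≤ n ≤ 43 (n=0 is outside the asked range and is not counted): n = 1, 2, 11, 12, 13, 22, 23, 24, 33, 34, 35; that makes 11.

11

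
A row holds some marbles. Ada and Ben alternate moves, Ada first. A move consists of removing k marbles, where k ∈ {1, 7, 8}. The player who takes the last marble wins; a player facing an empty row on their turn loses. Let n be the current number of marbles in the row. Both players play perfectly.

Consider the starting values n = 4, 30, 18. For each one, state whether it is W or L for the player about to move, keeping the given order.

4: L, 30: L, 18: W

Compute win/loss labels from the base case upward. A position with no move is L. Any other position is W if it can reach an L in one move, else L.
n=0: no move → L
n=1: can move to 0, which is L ⇒ W
n=2: the only move is to 1(W), a W ⇒ L
n=3: can move to 2, which is L ⇒ W
n=4: the only move is to 3(W), a W ⇒ L
n=5: can move to 4, which is L ⇒ W
n=6: the only move is to 5(W), a W ⇒ L
n=7: can move to 6, which is L ⇒ W
n=8: can move to 0, which is L ⇒ W
n=9: can move to 2, which is L ⇒ W
n=10: can move to 2, which is L ⇒ W
n=11: can move to 4, which is L ⇒ W
n=12: can move to 4, which is L ⇒ W
n=13: can move to 6, which is L ⇒ W
n=14: can move to 6, which is L ⇒ W
n=15: moves to 14(W), 8(W), 7(W); every one is W ⇒ L
n=16: can move to 15, which is L ⇒ W
n=17: moves to 16(W), 10(W), 9(W); every one is W ⇒ L
n=18: can move to 17, which is L ⇒ W
n=19: moves to 18(W), 12(W), 11(W); every one is W ⇒ L
n=20: can move to 19, which is L ⇒ W
n=21: moves to 20(W), 14(W), 13(W); every one is W ⇒ L
n=22: can move to 21, which is L ⇒ W
n=23: can move to 15, which is L ⇒ W
n=24: can move to 17, which is L ⇒ W
n=25: can move to 17, which is L ⇒ W
n=26: can move to 19, which is L ⇒ W
n=27: can move to 19, which is L ⇒ W
n=28: can move to 21, which is L ⇒ W
n=29: can move to 21, which is L ⇒ W
n=30: moves to 29(W), 23(W), 22(W); every one is W ⇒ L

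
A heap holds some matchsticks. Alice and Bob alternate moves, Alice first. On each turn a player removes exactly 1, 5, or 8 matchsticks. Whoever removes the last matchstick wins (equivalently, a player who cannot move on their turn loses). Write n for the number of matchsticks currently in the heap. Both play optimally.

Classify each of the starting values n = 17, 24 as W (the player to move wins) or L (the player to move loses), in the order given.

17: L, 24: W

Label each position W (a win for the player to move) or L (a loss). A position with no legal move is L; any other position is W exactly when some move reaches an L, and L when every move reaches a W.
n=0: no move → L
n=1: can move to 0, which is L ⇒ W
n=2: the only move is to 1(W), a W ⇒ L
n=3: can move to 2, which is L ⇒ W
n=4: the only move is to 3(W), a W ⇒ L
n=5: can move to 4, which is L ⇒ W
n=6: moves to 5(W), 1(W); every one is W ⇒ L
n=7: can move to 6, which is L ⇒ W
n=8: can move to 0, which is L ⇒ W
n=9: can move to 4, which is L ⇒ W
n=10: can move to 2, which is L ⇒ W
n=11: can move to 6, which is L ⇒ W
n=12: can move to 4, which is L ⇒ W
n=13: moves to 12(W), 8(W), 5(W); every one is W ⇒ L
n=14: can move to 13, which is L ⇒ W
n=15: moves to 14(W), 10(W), 7(W); every one is W ⇒ L
n=16: can move to 15, which is L ⇒ W
n=17: moves to 16(W), 12(W), 9(W); every one is W ⇒ L
n=18: can move to 17, which is L ⇒ W
n=19: moves to 18(W), 14(W), 11(W); every one is W ⇒ L
n=20: can move to 19, which is L ⇒ W
n=21: can move to 13, which is L ⇒ W
n=22: can move to 17, which is L ⇒ W
n=23: can move to 15, which is L ⇒ W
n=24: can move to 19, which is L ⇒ W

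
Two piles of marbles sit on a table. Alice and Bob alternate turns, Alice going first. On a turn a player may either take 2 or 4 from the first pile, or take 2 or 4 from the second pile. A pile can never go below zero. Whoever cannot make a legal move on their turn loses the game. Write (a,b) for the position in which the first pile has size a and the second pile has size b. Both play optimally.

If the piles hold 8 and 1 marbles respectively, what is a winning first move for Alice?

Label each position W (a win for the player to move) or L (a loss). A position with no legal move is L; any other position is W exactly when some move reaches an L, and L when every move reaches a W.
No move ever increases a pile, so every position that can arise here has a ≤ 8 and b ≤ 1; it is enough to label the cells with 0 ≤ a ≤ 8 and 0 ≤ b ≤ 1.
Every move lowers a or b (never raises either), so fill the grid row by row in increasing a, and left to right within a row: each cell's successors are then already labelled.
      b=0  b=1
a=0:    L    L
a=1:    L    L
a=2:    W    W
a=3:    W    W
a=4:    W    W
a=5:    W    W
a=6:    L    L
a=7:    L    L
a=8:    W    W
Cells with no legal move (terminal, hence L): (0,0), (0,1), (1,0), (1,1).
The remaining L cells, each justified by listing all of its moves:
(6,0): moves to (4,0)(W), (2,0)(W); every one is W ⇒ L
(6,1): moves to (4,1)(W), (2,1)(W); every one is W ⇒ L
(7,0): moves to (5,0)(W), (3,0)(W); every one is W ⇒ L
(7,1): moves to (5,1)(W), (3,1)(W); every one is W ⇒ L
Every other cell has at least one move into one of the L cells above, so it is W.
From (8,1), the L positions reachable in one move are: (6,1).

Move to (6,1).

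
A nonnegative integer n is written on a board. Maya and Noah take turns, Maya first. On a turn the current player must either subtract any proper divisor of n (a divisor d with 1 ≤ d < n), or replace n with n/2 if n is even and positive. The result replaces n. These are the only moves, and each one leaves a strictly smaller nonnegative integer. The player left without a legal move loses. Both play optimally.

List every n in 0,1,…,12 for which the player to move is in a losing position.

Work bottom-up. With no move the player to move loses. Otherwise the position is W if at least one move leads to an L position for the opponent, and L if every move leads to a W.
n=0: no move → L
n=1: no move → L
n=2: can move to 1, which is L ⇒ W
n=3: the only move is to 2(W), a W ⇒ L
n=4: can move to 3, which is L ⇒ W
n=5: the only move is to 4(W), a W ⇒ L
n=6: can move to 3, which is L ⇒ W
n=7: the only move is to 6(W), a W ⇒ L
n=8: can move to 7, which is L ⇒ W
n=9: moves to 6(W), 8(W); every one is W ⇒ L
n=10: can move to 5, which is L ⇒ W
n=11: the only move is to 10(W), a W ⇒ L
n=12: can move to 9, which is L ⇒ W
The losing starting values of n are exactly the entries labelled L in this table (7 of them).

0, 1, 3, 5, 7, 9, 11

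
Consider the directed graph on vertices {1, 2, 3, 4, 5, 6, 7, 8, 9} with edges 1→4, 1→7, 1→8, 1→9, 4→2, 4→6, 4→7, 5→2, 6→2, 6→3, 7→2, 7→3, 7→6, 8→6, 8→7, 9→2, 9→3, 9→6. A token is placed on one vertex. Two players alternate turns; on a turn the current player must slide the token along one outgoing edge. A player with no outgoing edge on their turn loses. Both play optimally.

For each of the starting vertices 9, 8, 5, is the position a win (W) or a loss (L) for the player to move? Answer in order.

Positions with no move are L. A position that does have a move is losing for the player to move precisely when every available move leads to a winning position for the opponent. Fill in the labels:
Every edge goes from a vertex to one that appears earlier in the order 3, 2, 6, 7, 8, 9, 5, 4, 1, so processing vertices in that order labels each vertex after all of its successors.
3: no outgoing edge → L
2: no outgoing edge → L
6: can move to 2, which is L ⇒ W
7: can move to 2, which is L ⇒ W
8: moves to 7(W), 6(W); every one is W ⇒ L
9: can move to 2, which is L ⇒ W
5: can move to 2, which is L ⇒ W
4: can move to 2, which is L ⇒ W
1: can move to 8, which is L ⇒ W

9: W, 8: L, 5: W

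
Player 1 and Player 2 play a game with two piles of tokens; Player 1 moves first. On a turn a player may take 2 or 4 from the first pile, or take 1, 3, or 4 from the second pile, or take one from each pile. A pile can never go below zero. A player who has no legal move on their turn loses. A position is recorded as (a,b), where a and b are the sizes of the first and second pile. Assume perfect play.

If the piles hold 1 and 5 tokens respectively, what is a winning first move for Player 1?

Work bottom-up. With no move the player to move loses. Otherwise the position is W if at least one move leads to an L position for the opponent, and L if every move leads to a W.
No move ever increases a pile, so every position that can arise here has a ≤ 1 and b ≤ 5; it is enough to label the cells with 0 ≤ a ≤ 1 and 0 ≤ b ≤ 5.
Every move lowers a or b (never raises either), so fill the grid row by row in increasing a, and left to right within a row: each cell's successors are then already labelled.
      b=0  b=1  b=2  b=3  b=4  b=5
a=0:    L    W    L    W    W    W
a=1:    L    W    L    W    W    W
Cells with no legal move (terminal, hence L): (0,0), (1,0).
The remaining L cells, each justified by listing all of its moves:
(0,2): →(0,1)(W) only, which is W, so L
(1,2): →(1,1)(W), (0,1)(W) — all W, so L
Every other cell has at least one move into one of the L cells above, so it is W.
From (1,5), the L positions reachable in one move are: (1,2).

Move to (1,2).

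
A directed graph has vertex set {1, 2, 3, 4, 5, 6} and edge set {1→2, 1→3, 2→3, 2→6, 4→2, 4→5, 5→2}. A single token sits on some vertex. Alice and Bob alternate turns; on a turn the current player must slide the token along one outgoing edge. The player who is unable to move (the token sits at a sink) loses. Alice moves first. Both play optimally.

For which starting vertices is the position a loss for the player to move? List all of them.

Work bottom-up. With no move the player to move loses. Otherwise the position is W if at least one move leads to an L position for the opponent, and L if every move leads to a W.
Every edge goes from a vertex to one that appears earlier in the order 3, 6, 2, 5, 1, 4, so processing vertices in that order labels each vertex after all of its successors.
3: no outgoing edge → L
6: no outgoing edge → L
2: W (go to 6, an L position)
5: L (sole option 2(W) is W)
1: W (go to 3, an L position)
4: W (go to 5, an L position)
The losing starting vertices are exactly the entries labelled L in this table (3 of them).

3, 5, 6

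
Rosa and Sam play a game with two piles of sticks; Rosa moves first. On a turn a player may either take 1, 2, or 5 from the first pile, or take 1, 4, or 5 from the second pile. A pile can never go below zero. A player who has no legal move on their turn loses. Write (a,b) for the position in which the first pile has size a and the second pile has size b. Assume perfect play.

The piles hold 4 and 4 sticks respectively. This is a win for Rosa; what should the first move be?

Move to (2,4).

Work bottom-up. With no move the player to move loses. Otherwise the position is W if at least one move leads to an L position for the opponent, and L if every move leads to a W.
No move ever increases a pile, so every position that can arise here has a ≤ 4 and b ≤ 4; it is enough to label the cells with 0 ≤ a ≤ 4 and 0 ≤ b ≤ 4.
Every move lowers a or b (never raises either), so fill the grid row by row in increasing a, and left to right within a row: each cell's successors are then already labelled.
      b=0  b=1  b=2  b=3  b=4
a=0:    L    W    L    W    W
a=1:    W    L    W    L    W
a=2:    W    W    W    W    L
a=3:    L    W    L    W    W
a=4:    W    L    W    L    W
Cells with no legal move (terminal, hence L): (0,0).
The remaining L cells, each justified by listing all of its moves:
(0,2): the only move is to (0,1)(W), a W ⇒ L
(1,1): moves to (0,1)(W), (1,0)(W); every one is W ⇒ L
(1,3): moves to (0,3)(W), (1,2)(W); every one is W ⇒ L
(2,4): moves to (1,4)(W), (0,4)(W), (2,3)(W), (2,0)(W); every one is W ⇒ L
(3,0): moves to (2,0)(W), (1,0)(W); every one is W ⇒ L
(3,2): moves to (2,2)(W), (1,2)(W), (3,1)(W); every one is W ⇒ L
(4,1): moves to (3,1)(W), (2,1)(W), (4,0)(W); every one is W ⇒ L
(4,3): moves to (3,3)(W), (2,3)(W), (4,2)(W); every one is W ⇒ L
Every other cell has at least one move into one of the L cells above, so it is W.
From (4,4), the L positions reachable in one move are: (2,4), (4,3). Any move reaching one of these is winning.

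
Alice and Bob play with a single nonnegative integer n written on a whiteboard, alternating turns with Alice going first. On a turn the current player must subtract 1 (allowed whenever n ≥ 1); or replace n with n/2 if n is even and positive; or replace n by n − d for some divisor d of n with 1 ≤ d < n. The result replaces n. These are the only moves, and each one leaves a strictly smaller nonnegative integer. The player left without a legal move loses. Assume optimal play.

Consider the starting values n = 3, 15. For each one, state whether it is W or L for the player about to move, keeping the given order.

Use the standard recursion: the mover loses at a terminal position; elsewhere, the mover wins exactly when some move hands the opponent an L position.
n=0: no move → L
n=1: can move to 0, which is L ⇒ W
n=2: the only move is to 1(W), a W ⇒ L
n=3: can move to 2, which is L ⇒ W
n=4: can move to 2, which is L ⇒ W
n=5: the only move is to 4(W), a W ⇒ L
n=6: can move to 5, which is L ⇒ W
n=7: the only move is to 6(W), a W ⇒ L
n=8: can move to 7, which is L ⇒ W
n=9: moves to 6(W), 8(W); every one is W ⇒ L
n=10: can move to 5, which is L ⇒ W
n=11: the only move is to 10(W), a W ⇒ L
n=12: can move to 9, which is L ⇒ W
n=13: the only move is to 12(W), a W ⇒ L
n=14: can move to 7, which is L ⇒ W
n=15: moves to 10(W), 12(W), 14(W); every one is W ⇒ L

3: W, 15: L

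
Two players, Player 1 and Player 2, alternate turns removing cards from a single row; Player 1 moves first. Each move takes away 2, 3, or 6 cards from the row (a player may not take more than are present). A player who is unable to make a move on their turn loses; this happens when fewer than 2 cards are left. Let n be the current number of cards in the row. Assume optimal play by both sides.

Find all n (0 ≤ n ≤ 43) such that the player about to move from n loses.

0, 1, 5, 9, 10, 14, 18, 19, 23, 27, 28, 32, 36, 37, 41

Label each position W (a win for the player to move) or L (a loss). A position with no legal move is L; any other position is W exactly when some move reaches an L, and L when every move reaches a W.
n=0: no move → L
n=1: no move → L
n=2: can move to 0, which is L ⇒ W
n=3: can move to 1, which is L ⇒ W
n=4: can move to 1, which is L ⇒ W
n=5: moves to 3(W), 2(W); every one is W ⇒ L
n=6: can move to 0, which is L ⇒ W
n=7: can move to 5, which is L ⇒ W
n=8: can move to 5, which is L ⇒ W
n=9: moves to 7(W), 6(W), 3(W); every one is W ⇒ L
n=10: moves to 8(W), 7(W), 4(W); every one is W ⇒ L
n=11: can move to 9, which is L ⇒ W
n=12: can move to 10, which is L ⇒ W
n=13: can move to 10, which is L ⇒ W
n=14: moves to 12(W), 11(W), 8(W); every one is W ⇒ L
n=15: can move to 9, which is L ⇒ W
n=16: can move to 14, which is L ⇒ W
n=17: can move to 14, which is L ⇒ W
n=18: moves to 16(W), 15(W), 12(W); every one is W ⇒ L
n=19: moves to 17(W), 16(W), 13(W); every one is W ⇒ L
n=20: can move to 18, which is L ⇒ W
n=21: can move to 19, which is L ⇒ W
n=22: can move to 19, which is L ⇒ W
n=23: moves to 21(W), 20(W), 17(W); every one is W ⇒ L
n=24: can move to 18, which is L ⇒ W
n=25: can move to 23, which is L ⇒ W
n=26: can move to 23, which is L ⇒ W
n=27: moves to 25(W), 24(W), 21(W); every one is W ⇒ L
n=28: moves to 26(W), 25(W), 22(W); every one is W ⇒ L
n=29: can move to 27, which is L ⇒ W
n=30: can move to 28, which is L ⇒ W
n=31: can move to 28, which is L ⇒ W
n=32: moves to 30(W), 29(W), 26(W); every one is W ⇒ L
n=33: can move to 27, which is L ⇒ W
n=34: can move to 32, which is L ⇒ W
n=35: can move to 32, which is L ⇒ W
n=36: moves to 34(W), 33(W), 30(W); every one is W ⇒ L
n=37: moves to 35(W), 34(W), 31(W); every one is W ⇒ L
n=38: can move to 36, which is L ⇒ W
n=39: can move to 37, which is L ⇒ W
n=40: can move to 37, which is L ⇒ W
n=41: moves to 39(W), 38(W), 35(W); every one is W ⇒ L
n=42: can move to 36, which is L ⇒ W
n=43: can move to 41, which is L ⇒ W
Reading off the rows marked L gives the requested list; there are 15 such values of n.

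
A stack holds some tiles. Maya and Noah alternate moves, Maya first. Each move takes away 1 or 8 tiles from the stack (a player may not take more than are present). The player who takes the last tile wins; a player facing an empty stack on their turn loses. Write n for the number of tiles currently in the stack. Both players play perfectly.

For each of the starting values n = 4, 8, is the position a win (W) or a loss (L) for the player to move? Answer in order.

4: L, 8: W

Classify positions by backward induction: terminal positions (no move available) are L. From any other position, the mover wins iff some move reaches an L.
n=0: no move → L
n=1: →0(L), so W
n=2: →1(W) only, which is W, so L
n=3: →2(L), so W
n=4: →3(W) only, which is W, so L
n=5: →4(L), so W
n=6: →5(W) only, which is W, so L
n=7: →6(L), so W
n=8: →0(L), so W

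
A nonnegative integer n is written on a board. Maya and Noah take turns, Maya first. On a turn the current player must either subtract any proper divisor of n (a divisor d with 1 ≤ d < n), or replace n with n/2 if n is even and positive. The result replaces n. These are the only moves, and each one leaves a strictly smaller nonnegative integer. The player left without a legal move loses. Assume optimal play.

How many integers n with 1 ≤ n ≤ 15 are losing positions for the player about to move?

Use the standard recursion: the mover loses at a terminal position; elsewhere, the mover wins exactly when some move hands the opponent an L position.
n=0: no move → L
n=1: no move → L
n=2: →1(L), so W
n=3: →2(W) only, which is W, so L
n=4: →3(L), so W
n=5: →4(W) only, which is W, so L
n=6: →3(L), so W
n=7: →6(W) only, which is W, so L
n=8: →7(L), so W
n=9: →6(W), 8(W) — all W, so L
n=10: →5(L), so W
n=11: →10(W) only, which is W, so L
n=12: →9(L), so W
n=13: →12(W) only, which is W, so L
n=14: →7(L), so W
n=15: →10(W), 12(W), 14(W) — all W, so L
L entries with 1 ≤ n ≤ 15 (n=0 is outside the asked range and is not counted): n = 1, 3, 5, 7, 9, 11, 13, 15; that makes 8.

8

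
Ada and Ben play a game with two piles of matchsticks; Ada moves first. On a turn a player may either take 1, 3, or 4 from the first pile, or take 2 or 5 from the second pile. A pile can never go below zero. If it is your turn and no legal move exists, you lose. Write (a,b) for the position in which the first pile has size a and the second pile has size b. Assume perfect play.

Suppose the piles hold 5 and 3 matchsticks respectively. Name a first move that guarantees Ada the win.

Move to (1,3).

Use the standard recursion: the mover loses at a terminal position; elsewhere, the mover wins exactly when some move hands the opponent an L position.
No move ever increases a pile, so every position that can arise here has a ≤ 5 and b ≤ 3; it is enough to label the cells with 0 ≤ a ≤ 5 and 0 ≤ b ≤ 3.
Every move lowers a or b (never raises either), so fill the grid row by row in increasing a, and left to right within a row: each cell's successors are then already labelled.
      b=0  b=1  b=2  b=3
a=0:    L    L    W    W
a=1:    W    W    L    L
a=2:    L    L    W    W
a=3:    W    W    L    L
a=4:    W    W    W    W
a=5:    W    W    W    W
Cells with no legal move (terminal, hence L): (0,0), (0,1).
The remaining L cells, each justified by listing all of its moves:
(1,2): moves to (0,2)(W), (1,0)(W); every one is W ⇒ L
(1,3): moves to (0,3)(W), (1,1)(W); every one is W ⇒ L
(2,0): the only move is to (1,0)(W), a W ⇒ L
(2,1): the only move is to (1,1)(W), a W ⇒ L
(3,2): moves to (2,2)(W), (0,2)(W), (3,0)(W); every one is W ⇒ L
(3,3): moves to (2,3)(W), (0,3)(W), (3,1)(W); every one is W ⇒ L
Every other cell has at least one move into one of the L cells above, so it is W.
From (5,3), the L positions reachable in one move are: (1,3).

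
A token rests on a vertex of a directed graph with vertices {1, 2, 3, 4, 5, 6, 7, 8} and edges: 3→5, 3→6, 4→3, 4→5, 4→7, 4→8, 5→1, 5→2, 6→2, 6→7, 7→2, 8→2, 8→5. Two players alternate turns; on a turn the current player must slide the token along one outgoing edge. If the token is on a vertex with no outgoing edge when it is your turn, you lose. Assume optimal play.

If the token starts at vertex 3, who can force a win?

Build the W/L table. Terminal = L. A non-terminal position is W if it has a move to some L; otherwise it is L.
Every edge goes from a vertex to one that appears earlier in the order 1, 2, 5, 7, 6, 3, 8, 4, so processing vertices in that order labels each vertex after all of its successors.
1: no outgoing edge → L
2: no outgoing edge → L
5: W (go to 2, an L position)
7: W (go to 2, an L position)
6: W (go to 2, an L position)
3: L (options 6(W), 5(W) are all W)
8: W (go to 2, an L position)
4: W (go to 3, an L position)
The starting position 3 is L: whatever the player to move does, the opponent receives a W position.

The second player wins.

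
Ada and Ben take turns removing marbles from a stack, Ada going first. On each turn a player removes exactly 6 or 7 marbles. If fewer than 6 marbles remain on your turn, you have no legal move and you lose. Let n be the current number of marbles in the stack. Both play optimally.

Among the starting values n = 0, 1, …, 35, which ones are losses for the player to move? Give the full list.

Positions with no move are L. A position that does have a move is losing for the player to move precisely when every available move leads to a winning position for the opponent. Fill in the labels:
n=0: no move → L
n=1: no move → L
n=2: no move → L
n=3: no move → L
n=4: no move → L
n=5: no move → L
n=6: reaches L-position 0 → W
n=7: reaches L-position 1 → W
n=8: reaches L-position 2 → W
n=9: reaches L-position 3 → W
n=10: reaches L-position 4 → W
n=11: reaches L-position 5 → W
n=12: reaches L-position 5 → W
n=13: only reaches 7(W), 6(W), all W → L
n=14: only reaches 8(W), 7(W), all W → L
n=15: only reaches 9(W), 8(W), all W → L
n=16: only reaches 10(W), 9(W), all W → L
n=17: only reaches 11(W), 10(W), all W → L
n=18: only reaches 12(W), 11(W), all W → L
n=19: reaches L-position 13 → W
n=20: reaches L-position 14 → W
n=21: reaches L-position 15 → W
n=22: reaches L-position 16 → W
n=23: reaches L-position 17 → W
n=24: reaches L-position 18 → W
n=25: reaches L-position 18 → W
n=26: only reaches 20(W), 19(W), all W → L
n=27: only reaches 21(W), 20(W), all W → L
n=28: only reaches 22(W), 21(W), all W → L
n=29: only reaches 23(W), 22(W), all W → L
n=30: only reaches 24(W), 23(W), all W → L
n=31: only reaches 25(W), 24(W), all W → L
n=32: reaches L-position 26 → W
n=33: reaches L-position 27 → W
n=34: reaches L-position 28 → W
n=35: reaches L-position 29 → W
Reading off the rows marked L gives the requested list; there are 18 such values of n.

0, 1, 2, 3, 4, 5, 13, 14, 15, 16, 17, 18, 26, 27, 28, 29, 30, 31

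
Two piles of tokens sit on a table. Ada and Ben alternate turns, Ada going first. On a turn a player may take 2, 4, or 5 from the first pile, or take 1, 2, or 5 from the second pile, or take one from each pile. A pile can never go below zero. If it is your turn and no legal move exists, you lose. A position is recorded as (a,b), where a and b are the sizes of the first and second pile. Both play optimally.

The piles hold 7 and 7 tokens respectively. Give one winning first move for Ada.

Move to (3,7).

Classify positions by backward induction: terminal positions (no move available) are L. From any other position, the mover wins iff some move reaches an L.
No move ever increases a pile, so every position that can arise here has a ≤ 7 and b ≤ 7; it is enough to label the cells with 0 ≤ a ≤ 7 and 0 ≤ b ≤ 7.
Every move lowers a or b (never raises either), so fill the grid row by row in increasing a, and left to right within a row: each cell's successors are then already labelled.
      b=0  b=1  b=2  b=3  b=4  b=5  b=6  b=7
a=0:    L    W    W    L    W    W    L    W
a=1:    L    W    W    L    W    W    L    W
a=2:    W    W    L    W    W    L    W    W
a=3:    W    L    W    W    L    W    W    L
a=4:    W    L    W    W    L    W    W    L
a=5:    W    W    W    W    W    W    W    W
a=6:    W    W    W    W    W    W    W    W
a=7:    L    W    W    L    W    W    L    W
Cells with no legal move (terminal, hence L): (0,0), (1,0).
The remaining L cells, each justified by listing all of its moves:
(0,3): L (options (0,2)(W), (0,1)(W) are all W)
(0,6): L (options (0,5)(W), (0,4)(W), (0,1)(W) are all W)
(1,3): L (options (1,2)(W), (1,1)(W), (0,2)(W) are all W)
(1,6): L (options (1,5)(W), (1,4)(W), (1,1)(W), (0,5)(W) are all W)
(2,2): L (options (0,2)(W), (2,1)(W), (2,0)(W), (1,1)(W) are all W)
(2,5): L (options (0,5)(W), (2,4)(W), (2,3)(W), (2,0)(W), (1,4)(W) are all W)
(3,1): L (options (1,1)(W), (3,0)(W), (2,0)(W) are all W)
(3,4): L (options (1,4)(W), (3,3)(W), (3,2)(W), (2,3)(W) are all W)
(3,7): L (options (1,7)(W), (3,6)(W), (3,5)(W), (3,2)(W), (2,6)(W) are all W)
(4,1): L (options (2,1)(W), (0,1)(W), (4,0)(W), (3,0)(W) are all W)
(4,4): L (options (2,4)(W), (0,4)(W), (4,3)(W), (4,2)(W), (3,3)(W) are all W)
(4,7): L (options (2,7)(W), (0,7)(W), (4,6)(W), (4,5)(W), (4,2)(W), (3,6)(W) are all W)
(7,0): L (options (5,0)(W), (3,0)(W), (2,0)(W) are all W)
(7,3): L (options (5,3)(W), (3,3)(W), (2,3)(W), (7,2)(W), (7,1)(W), (6,2)(W) are all W)
(7,6): L (options (5,6)(W), (3,6)(W), (2,6)(W), (7,5)(W), (7,4)(W), (7,1)(W), (6,5)(W) are all W)
Every other cell has at least one move into one of the L cells above, so it is W.
From (7,7), the L positions reachable in one move are: (3,7), (7,6). Any move reaching one of these is winning.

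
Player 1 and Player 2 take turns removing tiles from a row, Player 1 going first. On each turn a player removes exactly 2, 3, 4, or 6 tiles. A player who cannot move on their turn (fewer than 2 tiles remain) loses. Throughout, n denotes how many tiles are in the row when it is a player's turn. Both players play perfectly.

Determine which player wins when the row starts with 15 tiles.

Player 1 wins.

Compute win/loss labels from the base case upward. A position with no move is L. Any other position is W if it can reach an L in one move, else L.
n=0: no move → L
n=1: no move → L
n=2: W (go to 0, an L position)
n=3: W (go to 1, an L position)
n=4: W (go to 1, an L position)
n=5: W (go to 1, an L position)
n=6: W (go to 0, an L position)
n=7: W (go to 1, an L position)
n=8: L (options 6(W), 5(W), 4(W), 2(W) are all W)
n=9: L (options 7(W), 6(W), 5(W), 3(W) are all W)
n=10: W (go to 8, an L position)
n=11: W (go to 9, an L position)
n=12: W (go to 9, an L position)
n=13: W (go to 9, an L position)
n=14: W (go to 8, an L position)
n=15: W (go to 9, an L position)
The starting position 15 is W: Player 1 should remove 6, leaving 9, handing over an L position.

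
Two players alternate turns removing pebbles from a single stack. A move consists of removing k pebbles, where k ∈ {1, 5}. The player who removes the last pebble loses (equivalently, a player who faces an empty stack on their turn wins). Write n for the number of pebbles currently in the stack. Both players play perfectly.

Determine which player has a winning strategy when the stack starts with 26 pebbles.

Classify positions by backward induction: terminal positions (no move available) are W. From any other position, the mover wins iff some move reaches an L.
n=0: no move; the opponent has just taken the last pebble and therefore loses → W
n=1: only reaches 0(W), which is W → L
n=2: reaches L-position 1 → W
n=3: only reaches 2(W), which is W → L
n=4: reaches L-position 3 → W
n=5: only reaches 4(W), 0(W), all W → L
n=6: reaches L-position 5 → W
n=7: only reaches 6(W), 2(W), all W → L
n=8: reaches L-position 7 → W
n=9: only reaches 8(W), 4(W), all W → L
n=10: reaches L-position 9 → W
n=11: only reaches 10(W), 6(W), all W → L
n=12: reaches L-position 11 → W
n=13: only reaches 12(W), 8(W), all W → L
n=14: reaches L-position 13 → W
n=15: only reaches 14(W), 10(W), all W → L
n=16: reaches L-position 15 → W
n=17: only reaches 16(W), 12(W), all W → L
n=18: reaches L-position 17 → W
n=19: only reaches 18(W), 14(W), all W → L
n=20: reaches L-position 19 → W
n=21: only reaches 20(W), 16(W), all W → L
n=22: reaches L-position 21 → W
n=23: only reaches 22(W), 18(W), all W → L
n=24: reaches L-position 23 → W
n=25: only reaches 24(W), 20(W), all W → L
n=26: reaches L-position 25 → W
From 26 the player to move can remove 1, leaving 25, reaching an L position.

The first player wins.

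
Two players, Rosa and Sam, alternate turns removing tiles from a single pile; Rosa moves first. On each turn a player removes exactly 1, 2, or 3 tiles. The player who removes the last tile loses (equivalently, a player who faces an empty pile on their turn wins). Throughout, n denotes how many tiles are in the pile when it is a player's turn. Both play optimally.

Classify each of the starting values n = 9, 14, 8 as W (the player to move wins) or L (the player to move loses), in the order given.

9: L, 14: W, 8: W

Label each position W (a win for the player to move) or L (a loss). A position with no legal move is W; any other position is W exactly when some move reaches an L, and L when every move reaches a W.
n=0: no move; the opponent has just taken the last tile and therefore loses → W
n=1: L (sole option 0(W) is W)
n=2: W (go to 1, an L position)
n=3: W (go to 1, an L position)
n=4: W (go to 1, an L position)
n=5: L (options 4(W), 3(W), 2(W) are all W)
n=6: W (go to 5, an L position)
n=7: W (go to 5, an L position)
n=8: W (go to 5, an L position)
n=9: L (options 8(W), 7(W), 6(W) are all W)
n=10: W (go to 9, an L position)
n=11: W (go to 9, an L position)
n=12: W (go to 9, an L position)
n=13: L (options 12(W), 11(W), 10(W) are all W)
n=14: W (go to 13, an L position)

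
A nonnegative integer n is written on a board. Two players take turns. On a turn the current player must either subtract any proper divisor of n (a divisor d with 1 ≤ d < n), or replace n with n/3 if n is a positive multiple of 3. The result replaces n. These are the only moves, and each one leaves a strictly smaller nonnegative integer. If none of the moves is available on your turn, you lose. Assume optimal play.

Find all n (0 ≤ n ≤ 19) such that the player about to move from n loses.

Use the standard recursion: the mover loses at a terminal position; elsewhere, the mover wins exactly when some move hands the opponent an L position.
n=0: no move → L
n=1: no move → L
n=2: reaches L-position 1 → W
n=3: reaches L-position 1 → W
n=4: only reaches 2(W), 3(W), all W → L
n=5: reaches L-position 4 → W
n=6: reaches L-position 4 → W
n=7: only reaches 6(W), which is W → L
n=8: reaches L-position 4 → W
n=9: only reaches 3(W), 6(W), 8(W), all W → L
n=10: reaches L-position 9 → W
n=11: only reaches 10(W), which is W → L
n=12: reaches L-position 4 → W
n=13: only reaches 12(W), which is W → L
n=14: reaches L-position 7 → W
n=15: only reaches 5(W), 10(W), 12(W), 14(W), all W → L
n=16: reaches L-position 15 → W
n=17: only reaches 16(W), which is W → L
n=18: reaches L-position 9 → W
n=19: only reaches 18(W), which is W → L
The losing starting values of n are exactly the entries labelled L in this table (10 of them).

0, 1, 4, 7, 9, 11, 13, 15, 17, 19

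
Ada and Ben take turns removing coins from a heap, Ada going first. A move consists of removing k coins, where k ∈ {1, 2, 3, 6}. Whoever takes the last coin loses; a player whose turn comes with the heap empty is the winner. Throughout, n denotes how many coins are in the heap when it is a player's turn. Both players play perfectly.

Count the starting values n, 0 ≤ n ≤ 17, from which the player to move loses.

5

Positions with no move are W. A position that does have a move is losing for the player to move precisely when every available move leads to a winning position for the opponent. Fill in the labels:
n=0: no move; the opponent has just taken the last coin and therefore loses → W
n=1: →0(W) only, which is W, so L
n=2: →1(L), so W
n=3: →1(L), so W
n=4: →1(L), so W
n=5: →4(W), 3(W), 2(W) — all W, so L
n=6: →5(L), so W
n=7: →5(L), so W
n=8: →5(L), so W
n=9: →8(W), 7(W), 6(W), 3(W) — all W, so L
n=10: →9(L), so W
n=11: →9(L), so W
n=12: →9(L), so W
n=13: →12(W), 11(W), 10(W), 7(W) — all W, so L
n=14: →13(L), so W
n=15: →13(L), so W
n=16: →13(L), so W
n=17: →16(W), 15(W), 14(W), 11(W) — all W, so L
L entries with 0 ≤ n ≤ 17: n = 1, 5, 9, 13, 17; that makes 5.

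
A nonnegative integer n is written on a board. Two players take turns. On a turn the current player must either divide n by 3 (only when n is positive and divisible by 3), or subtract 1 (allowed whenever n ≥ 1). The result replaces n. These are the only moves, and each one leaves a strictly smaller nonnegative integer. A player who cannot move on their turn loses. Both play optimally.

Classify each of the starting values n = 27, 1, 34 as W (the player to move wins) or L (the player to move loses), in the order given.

Label each position W (a win for the player to move) or L (a loss). A position with no legal move is L; any other position is W exactly when some move reaches an L, and L when every move reaches a W.
n=0: no move → L
n=1: can move to 0, which is L ⇒ W
n=2: the only move is to 1(W), a W ⇒ L
n=3: can move to 2, which is L ⇒ W
n=4: the only move is to 3(W), a W ⇒ L
n=5: can move to 4, which is L ⇒ W
n=6: can move to 2, which is L ⇒ W
n=7: the only move is to 6(W), a W ⇒ L
n=8: can move to 7, which is L ⇒ W
n=9: moves to 3(W), 8(W); every one is W ⇒ L
n=10: can move to 9, which is L ⇒ W
n=11: the only move is to 10(W), a W ⇒ L
n=12: can move to 4, which is L ⇒ W
n=13: the only move is to 12(W), a W ⇒ L
n=14: can move to 13, which is L ⇒ W
n=15: moves to 5(W), 14(W); every one is W ⇒ L
n=16: can move to 15, which is L ⇒ W
n=17: the only move is to 16(W), a W ⇒ L
n=18: can move to 17, which is L ⇒ W
n=19: the only move is to 18(W), a W ⇒ L
n=20: can move to 19, which is L ⇒ W
n=21: can move to 7, which is L ⇒ W
n=22: the only move is to 21(W), a W ⇒ L
n=23: can move to 22, which is L ⇒ W
n=24: moves to 8(W), 23(W); every one is W ⇒ L
n=25: can move to 24, which is L ⇒ W
n=26: the only move is to 25(W), a W ⇒ L
n=27: can move to 9, which is L ⇒ W
n=28: the only move is to 27(W), a W ⇒ L
n=29: can move to 28, which is L ⇒ W
n=30: moves to 10(W), 29(W); every one is W ⇒ L
n=31: can move to 30, which is L ⇒ W
n=32: the only move is to 31(W), a W ⇒ L
n=33: can move to 11, which is L ⇒ W
n=34: the only move is to 33(W), a W ⇒ L

27: W, 1: W, 34: L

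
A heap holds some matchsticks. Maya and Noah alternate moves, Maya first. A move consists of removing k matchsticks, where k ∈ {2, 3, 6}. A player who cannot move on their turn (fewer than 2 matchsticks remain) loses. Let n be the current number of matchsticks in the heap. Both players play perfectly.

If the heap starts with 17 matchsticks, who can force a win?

Positions with no move are L. A position that does have a move is losing for the player to move precisely when every available move leads to a winning position for the opponent. Fill in the labels:
n=0: no move → L
n=1: no move → L
n=2: →0(L), so W
n=3: →1(L), so W
n=4: →1(L), so W
n=5: →3(W), 2(W) — all W, so L
n=6: →0(L), so W
n=7: →5(L), so W
n=8: →5(L), so W
n=9: →7(W), 6(W), 3(W) — all W, so L
n=10: →8(W), 7(W), 4(W) — all W, so L
n=11: →9(L), so W
n=12: →10(L), so W
n=13: →10(L), so W
n=14: →12(W), 11(W), 8(W) — all W, so L
n=15: →9(L), so W
n=16: →14(L), so W
n=17: →14(L), so W
The starting position 17 is W: Maya should remove 3, leaving 14, handing over an L position.

Maya wins.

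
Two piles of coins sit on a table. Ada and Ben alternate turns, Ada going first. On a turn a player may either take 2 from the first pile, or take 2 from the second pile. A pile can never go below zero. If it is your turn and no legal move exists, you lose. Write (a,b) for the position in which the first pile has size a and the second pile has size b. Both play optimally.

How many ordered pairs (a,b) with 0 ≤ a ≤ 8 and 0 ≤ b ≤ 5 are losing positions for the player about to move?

28

Use the standard recursion: the mover loses at a terminal position; elsewhere, the mover wins exactly when some move hands the opponent an L position.
Every move lowers a or b (never raises either), so fill the grid row by row in increasing a, and left to right within a row: each cell's successors are then already labelled.
      b=0  b=1  b=2  b=3  b=4  b=5
a=0:    L    L    W    W    L    L
a=1:    L    L    W    W    L    L
a=2:    W    W    L    L    W    W
a=3:    W    W    L    L    W    W
a=4:    L    L    W    W    L    L
a=5:    L    L    W    W    L    L
a=6:    W    W    L    L    W    W
a=7:    W    W    L    L    W    W
a=8:    L    L    W    W    L    L
Cells with no legal move (terminal, hence L): (0,0), (0,1), (1,0), (1,1).
The remaining L cells, each justified by listing all of its moves:
(0,4): →(0,2)(W) only, which is W, so L
(0,5): →(0,3)(W) only, which is W, so L
(1,4): →(1,2)(W) only, which is W, so L
(1,5): →(1,3)(W) only, which is W, so L
(2,2): →(0,2)(W), (2,0)(W) — all W, so L
(2,3): →(0,3)(W), (2,1)(W) — all W, so L
(3,2): →(1,2)(W), (3,0)(W) — all W, so L
(3,3): →(1,3)(W), (3,1)(W) — all W, so L
(4,0): →(2,0)(W) only, which is W, so L
(4,1): →(2,1)(W) only, which is W, so L
(4,4): →(2,4)(W), (4,2)(W) — all W, so L
(4,5): →(2,5)(W), (4,3)(W) — all W, so L
(5,0): →(3,0)(W) only, which is W, so L
(5,1): →(3,1)(W) only, which is W, so L
(5,4): →(3,4)(W), (5,2)(W) — all W, so L
(5,5): →(3,5)(W), (5,3)(W) — all W, so L
(6,2): →(4,2)(W), (6,0)(W) — all W, so L
(6,3): →(4,3)(W), (6,1)(W) — all W, so L
(7,2): →(5,2)(W), (7,0)(W) — all W, so L
(7,3): →(5,3)(W), (7,1)(W) — all W, so L
(8,0): →(6,0)(W) only, which is W, so L
(8,1): →(6,1)(W) only, which is W, so L
(8,4): →(6,4)(W), (8,2)(W) — all W, so L
(8,5): →(6,5)(W), (8,3)(W) — all W, so L
Every other cell has at least one move into one of the L cells above, so it is W.
L cells per row: a=0: 4, a=1: 4, a=2: 2, a=3: 2, a=4: 4, a=5: 4, a=6: 2, a=7: 2, a=8: 4; total 28.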